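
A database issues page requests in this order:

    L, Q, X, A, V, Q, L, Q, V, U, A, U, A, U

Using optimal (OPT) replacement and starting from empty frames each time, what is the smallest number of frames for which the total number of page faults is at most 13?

2

f=1: 14 faults
f=2: 9 faults
f=3: 7 faults
f=4: 6 faults
f=5: 6 faults
f=6: 6 faults
Smallest f with faults ≤ 13 is 2.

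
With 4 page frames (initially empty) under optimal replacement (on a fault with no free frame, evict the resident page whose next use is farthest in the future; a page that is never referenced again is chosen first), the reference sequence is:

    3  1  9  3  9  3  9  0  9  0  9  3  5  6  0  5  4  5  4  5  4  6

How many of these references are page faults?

7

3 → fault, frames {3}
1 → fault, frames {3,1}
9 → fault, frames {3,1,9}
3 → hit
9 → hit
3 → hit
9 → hit
0 → fault, frames {3,1,9,0}
9 → hit
0 → hit
9 → hit
3 → hit
5 → fault, evict 9, frames {3,1,0,5}
6 → fault, evict 1, frames {3,0,5,6}
0 → hit
5 → hit
4 → fault, evict 0, frames {3,5,6,4}
5 → hit
4 → hit
5 → hit
4 → hit
6 → hit
Page faults: 7.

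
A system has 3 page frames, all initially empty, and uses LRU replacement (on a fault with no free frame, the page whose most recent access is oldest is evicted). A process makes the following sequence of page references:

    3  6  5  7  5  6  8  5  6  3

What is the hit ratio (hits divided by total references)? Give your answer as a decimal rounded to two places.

0.40

3: miss, frames {3}
6: miss, frames {3,6}
5: miss, frames {3,6,5}
7: miss, evict 3, frames {6,5,7}
5: hit
6: hit
8: miss, evict 7, frames {5,6,8}
5: hit
6: hit
3: miss, evict 8, frames {5,6,3}
Hits: 4 of 10 references → 4/10 = 0.4000.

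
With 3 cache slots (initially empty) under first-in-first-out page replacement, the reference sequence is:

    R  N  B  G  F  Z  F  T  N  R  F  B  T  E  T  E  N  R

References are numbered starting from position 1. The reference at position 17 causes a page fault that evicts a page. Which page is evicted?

B

pos 1: R: miss, frames (R)
pos 2: N: miss, frames (R N)
pos 3: B: miss, frames (R N B)
pos 4: G: miss, evict R, frames (N B G)
pos 5: F: miss, evict N, frames (B G F)
pos 6: Z: miss, evict B, frames (G F Z)
pos 7: F: hit
pos 8: T: miss, evict G, frames (F Z T)
pos 9: N: miss, evict F, frames (Z T N)
pos 10: R: miss, evict Z, frames (T N R)
pos 11: F: miss, evict T, frames (N R F)
pos 12: B: miss, evict N, frames (R F B)
pos 13: T: miss, evict R, frames (F B T)
pos 14: E: miss, evict F, frames (B T E)
pos 15: T: hit
pos 16: E: hit
pos 17: N: miss, evict B, frames (T E N)
At position 17, page B is evicted.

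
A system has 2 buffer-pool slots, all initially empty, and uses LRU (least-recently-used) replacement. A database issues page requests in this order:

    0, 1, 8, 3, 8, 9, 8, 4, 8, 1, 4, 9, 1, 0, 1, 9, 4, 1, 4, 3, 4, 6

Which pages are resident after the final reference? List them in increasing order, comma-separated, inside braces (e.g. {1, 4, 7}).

{4, 6}

0 → miss, frames (0)
1 → miss, frames (0 1)
8 → miss, evict 0, frames (1 8)
3 → miss, evict 1, frames (8 3)
8 → hit
9 → miss, evict 3, frames (8 9)
8 → hit
4 → miss, evict 9, frames (8 4)
8 → hit
1 → miss, evict 4, frames (8 1)
4 → miss, evict 8, frames (1 4)
9 → miss, evict 1, frames (4 9)
1 → miss, evict 4, frames (9 1)
0 → miss, evict 9, frames (1 0)
1 → hit
9 → miss, evict 0, frames (1 9)
4 → miss, evict 1, frames (9 4)
1 → miss, evict 9, frames (4 1)
4 → hit
3 → miss, evict 1, frames (4 3)
4 → hit
6 → miss, evict 3, frames (4 6)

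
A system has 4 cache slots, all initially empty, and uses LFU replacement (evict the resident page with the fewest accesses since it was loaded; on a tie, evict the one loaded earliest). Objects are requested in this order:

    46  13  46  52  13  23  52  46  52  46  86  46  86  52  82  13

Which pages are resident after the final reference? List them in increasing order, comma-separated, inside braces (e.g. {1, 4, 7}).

46: miss, frames [46]
13: miss, frames [46, 13]
46: hit
52: miss, frames [46, 13, 52]
13: hit
23: miss, frames [46, 13, 52, 23]
52: hit
46: hit
52: hit
46: hit
86: miss, evict 23, frames [46, 13, 52, 86]
46: hit
86: hit
52: hit
82: miss, evict 13, frames [46, 52, 86, 82]
13: miss, evict 82, frames [46, 52, 86, 13]

{13, 46, 52, 86}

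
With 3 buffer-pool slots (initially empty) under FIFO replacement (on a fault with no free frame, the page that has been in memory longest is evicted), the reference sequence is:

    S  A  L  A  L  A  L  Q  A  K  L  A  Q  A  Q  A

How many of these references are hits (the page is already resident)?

S: miss, frames {S}
A: miss, frames {S,A}
L: miss, frames {S,A,L}
A: hit
L: hit
A: hit
L: hit
Q: miss, evict S, frames {A,L,Q}
A: hit
K: miss, evict A, frames {L,Q,K}
L: hit
A: miss, evict L, frames {Q,K,A}
Q: hit
A: hit
Q: hit
A: hit
Hits: 10.

10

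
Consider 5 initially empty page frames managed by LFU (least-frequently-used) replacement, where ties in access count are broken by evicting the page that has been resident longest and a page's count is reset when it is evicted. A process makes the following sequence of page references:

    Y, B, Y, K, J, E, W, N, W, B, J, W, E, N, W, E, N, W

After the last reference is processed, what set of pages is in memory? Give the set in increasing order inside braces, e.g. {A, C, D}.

{E, J, N, W, Y}

Y -> miss, frames (Y)
B -> miss, frames (Y B)
Y -> hit
K -> miss, frames (Y B K)
J -> miss, frames (Y B K J)
E -> miss, frames (Y B K J E)
W -> miss, evict B, frames (Y K J E W)
N -> miss, evict K, frames (Y J E W N)
W -> hit
B -> miss, evict J, frames (Y E W N B)
J -> miss, evict E, frames (Y W N B J)
W -> hit
E -> miss, evict N, frames (Y W B J E)
N -> miss, evict B, frames (Y W J E N)
W -> hit
E -> hit
N -> hit
W -> hit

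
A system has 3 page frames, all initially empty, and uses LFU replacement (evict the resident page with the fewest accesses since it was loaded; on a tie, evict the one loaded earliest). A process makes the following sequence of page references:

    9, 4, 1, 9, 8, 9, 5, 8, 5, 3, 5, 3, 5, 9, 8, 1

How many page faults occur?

8

9 → miss, frames (9)
4 → miss, frames (9 4)
1 → miss, frames (9 4 1)
9 → hit
8 → miss, evict 4, frames (9 1 8)
9 → hit
5 → miss, evict 1, frames (9 8 5)
8 → hit
5 → hit
3 → miss, evict 8, frames (9 5 3)
5 → hit
3 → hit
5 → hit
9 → hit
8 → miss, evict 3, frames (9 5 8)
1 → miss, evict 8, frames (9 5 1)
Page faults: 8.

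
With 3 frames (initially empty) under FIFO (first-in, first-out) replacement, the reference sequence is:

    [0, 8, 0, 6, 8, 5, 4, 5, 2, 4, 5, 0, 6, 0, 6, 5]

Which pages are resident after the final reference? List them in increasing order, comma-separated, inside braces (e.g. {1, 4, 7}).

{0, 5, 6}

0: miss, frames [0]
8: miss, frames [0, 8]
0: hit
6: miss, frames [0, 8, 6]
8: hit
5: miss, evict 0, frames [8, 6, 5]
4: miss, evict 8, frames [6, 5, 4]
5: hit
2: miss, evict 6, frames [5, 4, 2]
4: hit
5: hit
0: miss, evict 5, frames [4, 2, 0]
6: miss, evict 4, frames [2, 0, 6]
0: hit
6: hit
5: miss, evict 2, frames [0, 6, 5]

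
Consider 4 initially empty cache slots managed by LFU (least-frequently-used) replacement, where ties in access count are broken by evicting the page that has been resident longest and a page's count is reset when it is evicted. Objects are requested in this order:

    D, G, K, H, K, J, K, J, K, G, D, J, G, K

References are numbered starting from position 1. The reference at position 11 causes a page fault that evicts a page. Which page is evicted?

H

pos 1: D → miss, frames [D]
pos 2: G → miss, frames [D, G]
pos 3: K → miss, frames [D, G, K]
pos 4: H → miss, frames [D, G, K, H]
pos 5: K → hit
pos 6: J → miss, evict D, frames [G, K, H, J]
pos 7: K → hit
pos 8: J → hit
pos 9: K → hit
pos 10: G → hit
pos 11: D → miss, evict H, frames [G, K, J, D]
At position 11, page H is evicted.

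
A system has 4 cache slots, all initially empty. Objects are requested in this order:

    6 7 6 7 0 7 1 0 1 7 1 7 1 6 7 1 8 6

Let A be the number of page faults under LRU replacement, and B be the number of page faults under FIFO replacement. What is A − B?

-1

Under LRU: F F . . F . F . . . . . . . . . F . → 5 faults.
Under FIFO: F F . . F . F . . . . . . . . . F F → 6 faults.
A − B = 5 − 6 = -1.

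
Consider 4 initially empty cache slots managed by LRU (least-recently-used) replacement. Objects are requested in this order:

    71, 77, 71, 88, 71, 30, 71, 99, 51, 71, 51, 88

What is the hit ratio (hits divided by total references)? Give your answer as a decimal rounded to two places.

71: miss, frames [71]
77: miss, frames [71, 77]
71: hit
88: miss, frames [77, 71, 88]
71: hit
30: miss, frames [77, 88, 71, 30]
71: hit
99: miss, evict 77, frames [88, 30, 71, 99]
51: miss, evict 88, frames [30, 71, 99, 51]
71: hit
51: hit
88: miss, evict 30, frames [99, 71, 51, 88]
Hits: 5 of 12 references → 5/12 = 0.4167.

0.42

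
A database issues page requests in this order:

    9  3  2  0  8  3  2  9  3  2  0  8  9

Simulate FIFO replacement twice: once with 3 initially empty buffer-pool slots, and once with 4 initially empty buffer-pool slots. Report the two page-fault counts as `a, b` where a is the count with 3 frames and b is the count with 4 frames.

3 frames: F F F F F F F F . . F F . → 10 faults.
4 frames: F F F F F . . F F F F F F → 11 faults.
11 > 10: adding a frame increased faults — Belady's anomaly.

10, 11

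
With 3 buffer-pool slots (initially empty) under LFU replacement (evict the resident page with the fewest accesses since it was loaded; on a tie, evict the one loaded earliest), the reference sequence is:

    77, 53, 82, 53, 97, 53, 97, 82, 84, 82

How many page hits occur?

77: fault, frames (77)
53: fault, frames (77 53)
82: fault, frames (77 53 82)
53: hit
97: fault, evict 77, frames (53 82 97)
53: hit
97: hit
82: hit
84: fault, evict 82, frames (53 97 84)
82: fault, evict 84, frames (53 97 82)
Hits: 4.

4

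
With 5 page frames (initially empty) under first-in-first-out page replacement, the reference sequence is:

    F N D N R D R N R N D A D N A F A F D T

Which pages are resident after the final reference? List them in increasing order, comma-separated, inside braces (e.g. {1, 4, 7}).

F: miss, frames [F]
N: miss, frames [F, N]
D: miss, frames [F, N, D]
N: hit
R: miss, frames [F, N, D, R]
D: hit
R: hit
N: hit
R: hit
N: hit
D: hit
A: miss, frames [F, N, D, R, A]
D: hit
N: hit
A: hit
F: hit
A: hit
F: hit
D: hit
T: miss, evict F, frames [N, D, R, A, T]

{A, D, N, R, T}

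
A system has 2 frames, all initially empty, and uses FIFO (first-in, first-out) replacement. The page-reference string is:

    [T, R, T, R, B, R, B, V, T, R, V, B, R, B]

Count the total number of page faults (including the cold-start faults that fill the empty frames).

9

T → fault, frames [T]
R → fault, frames [T, R]
T → hit
R → hit
B → fault, evict T, frames [R, B]
R → hit
B → hit
V → fault, evict R, frames [B, V]
T → fault, evict B, frames [V, T]
R → fault, evict V, frames [T, R]
V → fault, evict T, frames [R, V]
B → fault, evict R, frames [V, B]
R → fault, evict V, frames [B, R]
B → hit
Page faults: 9.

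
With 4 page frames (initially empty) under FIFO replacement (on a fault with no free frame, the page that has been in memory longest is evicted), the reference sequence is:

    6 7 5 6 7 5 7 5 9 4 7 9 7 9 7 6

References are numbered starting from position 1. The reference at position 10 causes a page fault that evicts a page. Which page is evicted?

pos 1: 6 → fault, frames (6)
pos 2: 7 → fault, frames (6 7)
pos 3: 5 → fault, frames (6 7 5)
pos 4: 6 → hit
pos 5: 7 → hit
pos 6: 5 → hit
pos 7: 7 → hit
pos 8: 5 → hit
pos 9: 9 → fault, frames (6 7 5 9)
pos 10: 4 → fault, evict 6, frames (7 5 9 4)
At position 10, page 6 is evicted.

6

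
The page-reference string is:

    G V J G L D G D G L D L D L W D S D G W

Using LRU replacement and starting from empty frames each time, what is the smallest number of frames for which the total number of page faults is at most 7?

5

f=1: 20 faults
f=2: 14 faults
f=3: 9 faults
f=4: 8 faults
f=5: 7 faults
f=6: 7 faults
f=7: 7 faults
Smallest f with faults ≤ 7 is 5.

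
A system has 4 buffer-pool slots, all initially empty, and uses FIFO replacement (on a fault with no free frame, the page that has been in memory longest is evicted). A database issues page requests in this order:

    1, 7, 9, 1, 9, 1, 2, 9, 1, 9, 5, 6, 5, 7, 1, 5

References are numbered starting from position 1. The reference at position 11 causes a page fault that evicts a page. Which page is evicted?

1

pos 1: 1 → miss, frames (1)
pos 2: 7 → miss, frames (1 7)
pos 3: 9 → miss, frames (1 7 9)
pos 4: 1 → hit
pos 5: 9 → hit
pos 6: 1 → hit
pos 7: 2 → miss, frames (1 7 9 2)
pos 8: 9 → hit
pos 9: 1 → hit
pos 10: 9 → hit
pos 11: 5 → miss, evict 1, frames (7 9 2 5)
At position 11, page 1 is evicted.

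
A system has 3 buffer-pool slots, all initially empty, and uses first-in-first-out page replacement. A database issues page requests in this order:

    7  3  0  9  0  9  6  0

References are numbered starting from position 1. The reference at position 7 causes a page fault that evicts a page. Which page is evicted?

pos 1: 7 → miss, frames (7)
pos 2: 3 → miss, frames (7 3)
pos 3: 0 → miss, frames (7 3 0)
pos 4: 9 → miss, evict 7, frames (3 0 9)
pos 5: 0 → hit
pos 6: 9 → hit
pos 7: 6 → miss, evict 3, frames (0 9 6)
At position 7, page 3 is evicted.

3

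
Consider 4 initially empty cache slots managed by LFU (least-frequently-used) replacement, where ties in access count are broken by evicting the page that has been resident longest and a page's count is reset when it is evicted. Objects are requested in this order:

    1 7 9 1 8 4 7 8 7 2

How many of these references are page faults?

7

1 → fault, frames {1}
7 → fault, frames {1,7}
9 → fault, frames {1,7,9}
1 → hit
8 → fault, frames {1,7,9,8}
4 → fault, evict 7, frames {1,9,8,4}
7 → fault, evict 9, frames {1,8,4,7}
8 → hit
7 → hit
2 → fault, evict 4, frames {1,8,7,2}
Page faults: 7.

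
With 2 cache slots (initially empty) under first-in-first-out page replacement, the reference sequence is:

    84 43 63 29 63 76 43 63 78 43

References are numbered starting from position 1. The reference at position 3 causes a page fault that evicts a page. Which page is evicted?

84

pos 1: 84 → miss, frames (84)
pos 2: 43 → miss, frames (84 43)
pos 3: 63 → miss, evict 84, frames (43 63)
At position 3, page 84 is evicted.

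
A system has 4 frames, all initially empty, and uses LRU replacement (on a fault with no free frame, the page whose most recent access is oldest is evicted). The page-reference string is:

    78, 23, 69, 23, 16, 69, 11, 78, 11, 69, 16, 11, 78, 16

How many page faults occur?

6

78 → fault, frames (78)
23 → fault, frames (78 23)
69 → fault, frames (78 23 69)
23 → hit
16 → fault, frames (78 69 23 16)
69 → hit
11 → fault, evict 78, frames (23 16 69 11)
78 → fault, evict 23, frames (16 69 11 78)
11 → hit
69 → hit
16 → hit
11 → hit
78 → hit
16 → hit
Page faults: 6.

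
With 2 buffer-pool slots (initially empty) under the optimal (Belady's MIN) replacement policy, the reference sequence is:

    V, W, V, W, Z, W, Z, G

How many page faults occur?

4

V -> miss, frames [V]
W -> miss, frames [V, W]
V -> hit
W -> hit
Z -> miss, evict V, frames [W, Z]
W -> hit
Z -> hit
G -> miss, evict Z, frames [W, G]
Page faults: 4.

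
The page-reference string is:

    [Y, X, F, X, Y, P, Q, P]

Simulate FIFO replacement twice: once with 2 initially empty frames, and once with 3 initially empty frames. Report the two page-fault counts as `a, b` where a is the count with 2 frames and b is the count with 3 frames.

6, 5

2 frames: F F F . F F F . → 6 faults.
3 frames: F F F . . F F . → 5 faults.
5 < 6: adding a frame reduced faults, as is typical.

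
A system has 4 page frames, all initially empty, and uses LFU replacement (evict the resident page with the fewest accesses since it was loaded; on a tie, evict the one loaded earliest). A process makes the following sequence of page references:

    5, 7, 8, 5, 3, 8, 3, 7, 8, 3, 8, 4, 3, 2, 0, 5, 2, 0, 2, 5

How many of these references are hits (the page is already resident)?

8

5 -> fault, frames [5]
7 -> fault, frames [5, 7]
8 -> fault, frames [5, 7, 8]
5 -> hit
3 -> fault, frames [5, 7, 8, 3]
8 -> hit
3 -> hit
7 -> hit
8 -> hit
3 -> hit
8 -> hit
4 -> fault, evict 5, frames [7, 8, 3, 4]
3 -> hit
2 -> fault, evict 4, frames [7, 8, 3, 2]
0 -> fault, evict 2, frames [7, 8, 3, 0]
5 -> fault, evict 0, frames [7, 8, 3, 5]
2 -> fault, evict 5, frames [7, 8, 3, 2]
0 -> fault, evict 2, frames [7, 8, 3, 0]
2 -> fault, evict 0, frames [7, 8, 3, 2]
5 -> fault, evict 2, frames [7, 8, 3, 5]
Hits: 8.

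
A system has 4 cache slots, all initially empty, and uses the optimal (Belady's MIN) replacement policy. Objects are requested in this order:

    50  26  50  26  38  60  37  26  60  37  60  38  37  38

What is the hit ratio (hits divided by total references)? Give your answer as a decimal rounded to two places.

50 → fault, frames {50}
26 → fault, frames {50,26}
50 → hit
26 → hit
38 → fault, frames {50,26,38}
60 → fault, frames {50,26,38,60}
37 → fault, evict 50, frames {26,38,60,37}
26 → hit
60 → hit
37 → hit
60 → hit
38 → hit
37 → hit
38 → hit
Hits: 9 of 14 references → 9/14 = 0.6429.

0.64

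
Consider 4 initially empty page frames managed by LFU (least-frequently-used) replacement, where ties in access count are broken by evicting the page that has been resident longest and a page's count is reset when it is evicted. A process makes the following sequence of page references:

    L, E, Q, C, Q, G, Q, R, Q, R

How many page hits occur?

L: miss, frames (L)
E: miss, frames (L E)
Q: miss, frames (L E Q)
C: miss, frames (L E Q C)
Q: hit
G: miss, evict L, frames (E Q C G)
Q: hit
R: miss, evict E, frames (Q C G R)
Q: hit
R: hit
Hits: 4.

4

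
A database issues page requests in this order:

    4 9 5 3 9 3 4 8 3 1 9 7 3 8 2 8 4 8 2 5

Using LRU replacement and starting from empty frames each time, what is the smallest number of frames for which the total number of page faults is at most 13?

f=1: 20 faults
f=2: 17 faults
f=3: 14 faults
f=4: 12 faults
f=5: 10 faults
f=6: 10 faults
f=7: 9 faults
f=8: 8 faults
Smallest f with faults ≤ 13 is 4.

4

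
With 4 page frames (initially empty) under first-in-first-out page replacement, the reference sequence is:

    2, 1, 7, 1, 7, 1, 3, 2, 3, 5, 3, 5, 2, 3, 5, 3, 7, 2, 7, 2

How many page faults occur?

2: fault, frames (2)
1: fault, frames (2 1)
7: fault, frames (2 1 7)
1: hit
7: hit
1: hit
3: fault, frames (2 1 7 3)
2: hit
3: hit
5: fault, evict 2, frames (1 7 3 5)
3: hit
5: hit
2: fault, evict 1, frames (7 3 5 2)
3: hit
5: hit
3: hit
7: hit
2: hit
7: hit
2: hit
Page faults: 6.

6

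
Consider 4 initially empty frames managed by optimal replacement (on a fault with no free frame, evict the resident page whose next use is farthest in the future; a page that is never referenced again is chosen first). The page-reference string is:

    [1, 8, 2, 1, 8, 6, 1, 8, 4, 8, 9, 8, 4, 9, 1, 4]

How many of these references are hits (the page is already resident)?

10

1 -> miss, frames (1)
8 -> miss, frames (1 8)
2 -> miss, frames (1 8 2)
1 -> hit
8 -> hit
6 -> miss, frames (1 8 2 6)
1 -> hit
8 -> hit
4 -> miss, evict 6, frames (1 8 2 4)
8 -> hit
9 -> miss, evict 2, frames (1 8 4 9)
8 -> hit
4 -> hit
9 -> hit
1 -> hit
4 -> hit
Hits: 10.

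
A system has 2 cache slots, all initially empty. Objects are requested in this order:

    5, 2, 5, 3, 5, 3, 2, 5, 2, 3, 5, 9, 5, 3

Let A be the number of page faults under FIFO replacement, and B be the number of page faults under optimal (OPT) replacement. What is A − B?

2

Under FIFO: F F . F F . F . . F F F . F → 9 faults.
Under OPT: F F . F . . F . . F . F . F → 7 faults.
A − B = 9 − 7 = 2.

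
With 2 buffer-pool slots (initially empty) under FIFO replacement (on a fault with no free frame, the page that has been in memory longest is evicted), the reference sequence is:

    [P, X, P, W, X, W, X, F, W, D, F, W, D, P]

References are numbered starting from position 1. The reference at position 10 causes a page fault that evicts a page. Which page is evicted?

pos 1: P → miss, frames {P}
pos 2: X → miss, frames {P,X}
pos 3: P → hit
pos 4: W → miss, evict P, frames {X,W}
pos 5: X → hit
pos 6: W → hit
pos 7: X → hit
pos 8: F → miss, evict X, frames {W,F}
pos 9: W → hit
pos 10: D → miss, evict W, frames {F,D}
At position 10, page W is evicted.

W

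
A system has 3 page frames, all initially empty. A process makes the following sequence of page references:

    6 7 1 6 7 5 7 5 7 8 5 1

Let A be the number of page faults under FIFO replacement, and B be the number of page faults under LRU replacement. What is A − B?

-1

Under FIFO: F F F . . F . . . F . . → 5 faults.
Under LRU: F F F . . F . . . F . F → 6 faults.
A − B = 5 − 6 = -1.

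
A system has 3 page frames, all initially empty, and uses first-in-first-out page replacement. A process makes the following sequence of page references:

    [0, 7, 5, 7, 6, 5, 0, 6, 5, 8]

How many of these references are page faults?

6

0: fault, frames {0}
7: fault, frames {0,7}
5: fault, frames {0,7,5}
7: hit
6: fault, evict 0, frames {7,5,6}
5: hit
0: fault, evict 7, frames {5,6,0}
6: hit
5: hit
8: fault, evict 5, frames {6,0,8}
Page faults: 6.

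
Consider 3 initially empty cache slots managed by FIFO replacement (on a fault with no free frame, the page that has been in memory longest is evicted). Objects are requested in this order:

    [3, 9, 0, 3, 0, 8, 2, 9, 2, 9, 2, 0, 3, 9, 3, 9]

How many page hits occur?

3: miss, frames {3}
9: miss, frames {3,9}
0: miss, frames {3,9,0}
3: hit
0: hit
8: miss, evict 3, frames {9,0,8}
2: miss, evict 9, frames {0,8,2}
9: miss, evict 0, frames {8,2,9}
2: hit
9: hit
2: hit
0: miss, evict 8, frames {2,9,0}
3: miss, evict 2, frames {9,0,3}
9: hit
3: hit
9: hit
Hits: 8.

8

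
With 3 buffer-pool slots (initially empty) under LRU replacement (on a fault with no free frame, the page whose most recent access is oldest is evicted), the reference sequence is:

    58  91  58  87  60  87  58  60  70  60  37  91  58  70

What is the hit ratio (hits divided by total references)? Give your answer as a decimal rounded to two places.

0.36

58: miss, frames (58)
91: miss, frames (58 91)
58: hit
87: miss, frames (91 58 87)
60: miss, evict 91, frames (58 87 60)
87: hit
58: hit
60: hit
70: miss, evict 87, frames (58 60 70)
60: hit
37: miss, evict 58, frames (70 60 37)
91: miss, evict 70, frames (60 37 91)
58: miss, evict 60, frames (37 91 58)
70: miss, evict 37, frames (91 58 70)
Hits: 5 of 14 references → 5/14 = 0.3571.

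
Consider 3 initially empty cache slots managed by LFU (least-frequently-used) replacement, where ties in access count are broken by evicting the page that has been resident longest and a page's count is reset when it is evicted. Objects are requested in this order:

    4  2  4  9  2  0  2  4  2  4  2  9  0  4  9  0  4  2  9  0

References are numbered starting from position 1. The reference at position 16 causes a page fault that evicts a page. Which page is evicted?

9

pos 1: 4: miss, frames [4]
pos 2: 2: miss, frames [4, 2]
pos 3: 4: hit
pos 4: 9: miss, frames [4, 2, 9]
pos 5: 2: hit
pos 6: 0: miss, evict 9, frames [4, 2, 0]
pos 7: 2: hit
pos 8: 4: hit
pos 9: 2: hit
pos 10: 4: hit
pos 11: 2: hit
pos 12: 9: miss, evict 0, frames [4, 2, 9]
pos 13: 0: miss, evict 9, frames [4, 2, 0]
pos 14: 4: hit
pos 15: 9: miss, evict 0, frames [4, 2, 9]
pos 16: 0: miss, evict 9, frames [4, 2, 0]
At position 16, page 9 is evicted.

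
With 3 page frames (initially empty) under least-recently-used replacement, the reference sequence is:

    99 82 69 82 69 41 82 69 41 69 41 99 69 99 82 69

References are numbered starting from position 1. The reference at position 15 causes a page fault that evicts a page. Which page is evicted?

pos 1: 99: fault, frames (99)
pos 2: 82: fault, frames (99 82)
pos 3: 69: fault, frames (99 82 69)
pos 4: 82: hit
pos 5: 69: hit
pos 6: 41: fault, evict 99, frames (82 69 41)
pos 7: 82: hit
pos 8: 69: hit
pos 9: 41: hit
pos 10: 69: hit
pos 11: 41: hit
pos 12: 99: fault, evict 82, frames (69 41 99)
pos 13: 69: hit
pos 14: 99: hit
pos 15: 82: fault, evict 41, frames (69 99 82)
At position 15, page 41 is evicted.

41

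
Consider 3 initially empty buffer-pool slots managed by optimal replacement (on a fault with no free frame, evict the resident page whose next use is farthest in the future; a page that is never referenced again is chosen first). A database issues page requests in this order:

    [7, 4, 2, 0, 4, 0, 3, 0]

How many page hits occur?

3

7 → fault, frames {7}
4 → fault, frames {7,4}
2 → fault, frames {7,4,2}
0 → fault, evict 2, frames {7,4,0}
4 → hit
0 → hit
3 → fault, evict 4, frames {7,0,3}
0 → hit
Hits: 3.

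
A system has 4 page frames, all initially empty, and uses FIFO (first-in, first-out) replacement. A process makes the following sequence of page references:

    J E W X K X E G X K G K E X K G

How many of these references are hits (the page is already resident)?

J -> fault, frames [J]
E -> fault, frames [J, E]
W -> fault, frames [J, E, W]
X -> fault, frames [J, E, W, X]
K -> fault, evict J, frames [E, W, X, K]
X -> hit
E -> hit
G -> fault, evict E, frames [W, X, K, G]
X -> hit
K -> hit
G -> hit
K -> hit
E -> fault, evict W, frames [X, K, G, E]
X -> hit
K -> hit
G -> hit
Hits: 9.

9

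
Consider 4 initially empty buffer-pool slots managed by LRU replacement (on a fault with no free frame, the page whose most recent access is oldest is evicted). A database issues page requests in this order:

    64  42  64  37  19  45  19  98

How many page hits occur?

64 -> miss, frames {64}
42 -> miss, frames {64,42}
64 -> hit
37 -> miss, frames {42,64,37}
19 -> miss, frames {42,64,37,19}
45 -> miss, evict 42, frames {64,37,19,45}
19 -> hit
98 -> miss, evict 64, frames {37,45,19,98}
Hits: 2.

2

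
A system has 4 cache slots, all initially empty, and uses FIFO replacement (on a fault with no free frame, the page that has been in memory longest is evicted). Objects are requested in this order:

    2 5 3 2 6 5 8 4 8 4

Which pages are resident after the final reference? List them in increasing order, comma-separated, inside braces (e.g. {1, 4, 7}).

{3, 4, 6, 8}

2 -> fault, frames [2]
5 -> fault, frames [2, 5]
3 -> fault, frames [2, 5, 3]
2 -> hit
6 -> fault, frames [2, 5, 3, 6]
5 -> hit
8 -> fault, evict 2, frames [5, 3, 6, 8]
4 -> fault, evict 5, frames [3, 6, 8, 4]
8 -> hit
4 -> hit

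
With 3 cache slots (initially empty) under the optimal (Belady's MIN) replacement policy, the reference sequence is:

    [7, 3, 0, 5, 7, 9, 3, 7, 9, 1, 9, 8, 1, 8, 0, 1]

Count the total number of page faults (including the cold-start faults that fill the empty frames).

8

7 -> fault, frames [7]
3 -> fault, frames [7, 3]
0 -> fault, frames [7, 3, 0]
5 -> fault, evict 0, frames [7, 3, 5]
7 -> hit
9 -> fault, evict 5, frames [7, 3, 9]
3 -> hit
7 -> hit
9 -> hit
1 -> fault, evict 3, frames [7, 9, 1]
9 -> hit
8 -> fault, evict 9, frames [7, 1, 8]
1 -> hit
8 -> hit
0 -> fault, evict 8, frames [7, 1, 0]
1 -> hit
Page faults: 8.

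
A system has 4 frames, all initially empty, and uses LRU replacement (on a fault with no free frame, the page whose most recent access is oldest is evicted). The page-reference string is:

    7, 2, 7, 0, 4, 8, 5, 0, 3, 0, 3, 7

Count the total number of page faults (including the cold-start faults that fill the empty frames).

8

7 → miss, frames (7)
2 → miss, frames (7 2)
7 → hit
0 → miss, frames (2 7 0)
4 → miss, frames (2 7 0 4)
8 → miss, evict 2, frames (7 0 4 8)
5 → miss, evict 7, frames (0 4 8 5)
0 → hit
3 → miss, evict 4, frames (8 5 0 3)
0 → hit
3 → hit
7 → miss, evict 8, frames (5 0 3 7)
Page faults: 8.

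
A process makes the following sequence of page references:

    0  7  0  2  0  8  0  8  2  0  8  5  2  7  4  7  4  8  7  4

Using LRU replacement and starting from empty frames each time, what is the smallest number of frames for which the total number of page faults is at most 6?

f=1: 20 faults
f=2: 14 faults
f=3: 9 faults
f=4: 8 faults
f=5: 6 faults
f=6: 6 faults
Smallest f with faults ≤ 6 is 5.

5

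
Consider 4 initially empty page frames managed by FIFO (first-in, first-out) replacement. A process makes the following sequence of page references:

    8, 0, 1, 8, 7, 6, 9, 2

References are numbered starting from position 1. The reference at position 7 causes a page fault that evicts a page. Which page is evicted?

0

pos 1: 8 -> miss, frames (8)
pos 2: 0 -> miss, frames (8 0)
pos 3: 1 -> miss, frames (8 0 1)
pos 4: 8 -> hit
pos 5: 7 -> miss, frames (8 0 1 7)
pos 6: 6 -> miss, evict 8, frames (0 1 7 6)
pos 7: 9 -> miss, evict 0, frames (1 7 6 9)
At position 7, page 0 is evicted.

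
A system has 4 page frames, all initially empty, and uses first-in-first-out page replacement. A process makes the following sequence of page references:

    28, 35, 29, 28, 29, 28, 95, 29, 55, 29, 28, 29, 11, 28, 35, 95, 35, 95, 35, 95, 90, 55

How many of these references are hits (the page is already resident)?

11

28: miss, frames {28}
35: miss, frames {28,35}
29: miss, frames {28,35,29}
28: hit
29: hit
28: hit
95: miss, frames {28,35,29,95}
29: hit
55: miss, evict 28, frames {35,29,95,55}
29: hit
28: miss, evict 35, frames {29,95,55,28}
29: hit
11: miss, evict 29, frames {95,55,28,11}
28: hit
35: miss, evict 95, frames {55,28,11,35}
95: miss, evict 55, frames {28,11,35,95}
35: hit
95: hit
35: hit
95: hit
90: miss, evict 28, frames {11,35,95,90}
55: miss, evict 11, frames {35,95,90,55}
Hits: 11.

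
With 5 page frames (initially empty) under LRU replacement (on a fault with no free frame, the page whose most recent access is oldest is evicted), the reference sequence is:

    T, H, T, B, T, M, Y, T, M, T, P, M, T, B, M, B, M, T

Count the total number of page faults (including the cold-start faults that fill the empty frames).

6

T: miss, frames [T]
H: miss, frames [T, H]
T: hit
B: miss, frames [H, T, B]
T: hit
M: miss, frames [H, B, T, M]
Y: miss, frames [H, B, T, M, Y]
T: hit
M: hit
T: hit
P: miss, evict H, frames [B, Y, M, T, P]
M: hit
T: hit
B: hit
M: hit
B: hit
M: hit
T: hit
Page faults: 6.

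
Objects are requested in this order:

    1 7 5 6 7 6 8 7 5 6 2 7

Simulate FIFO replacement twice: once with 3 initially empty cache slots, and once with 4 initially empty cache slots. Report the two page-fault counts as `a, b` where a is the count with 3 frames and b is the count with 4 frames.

10, 7

3 frames: F F F F . . F F F F F F → 10 faults.
4 frames: F F F F . . F . . . F F → 7 faults.
7 < 10: adding a frame reduced faults, as is typical.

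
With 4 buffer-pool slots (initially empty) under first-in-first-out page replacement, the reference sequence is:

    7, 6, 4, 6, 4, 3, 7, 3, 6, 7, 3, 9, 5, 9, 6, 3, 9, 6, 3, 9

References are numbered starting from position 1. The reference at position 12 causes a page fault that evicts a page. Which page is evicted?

7

pos 1: 7 → miss, frames [7]
pos 2: 6 → miss, frames [7, 6]
pos 3: 4 → miss, frames [7, 6, 4]
pos 4: 6 → hit
pos 5: 4 → hit
pos 6: 3 → miss, frames [7, 6, 4, 3]
pos 7: 7 → hit
pos 8: 3 → hit
pos 9: 6 → hit
pos 10: 7 → hit
pos 11: 3 → hit
pos 12: 9 → miss, evict 7, frames [6, 4, 3, 9]
At position 12, page 7 is evicted.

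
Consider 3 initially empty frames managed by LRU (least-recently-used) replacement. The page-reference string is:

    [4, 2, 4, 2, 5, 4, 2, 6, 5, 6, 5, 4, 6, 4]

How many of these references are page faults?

4 → miss, frames {4}
2 → miss, frames {4,2}
4 → hit
2 → hit
5 → miss, frames {4,2,5}
4 → hit
2 → hit
6 → miss, evict 5, frames {4,2,6}
5 → miss, evict 4, frames {2,6,5}
6 → hit
5 → hit
4 → miss, evict 2, frames {6,5,4}
6 → hit
4 → hit
Page faults: 6.

6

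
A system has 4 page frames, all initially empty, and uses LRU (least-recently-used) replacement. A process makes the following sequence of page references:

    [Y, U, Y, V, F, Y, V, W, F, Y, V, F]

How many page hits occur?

7

Y → fault, frames (Y)
U → fault, frames (Y U)
Y → hit
V → fault, frames (U Y V)
F → fault, frames (U Y V F)
Y → hit
V → hit
W → fault, evict U, frames (F Y V W)
F → hit
Y → hit
V → hit
F → hit
Hits: 7.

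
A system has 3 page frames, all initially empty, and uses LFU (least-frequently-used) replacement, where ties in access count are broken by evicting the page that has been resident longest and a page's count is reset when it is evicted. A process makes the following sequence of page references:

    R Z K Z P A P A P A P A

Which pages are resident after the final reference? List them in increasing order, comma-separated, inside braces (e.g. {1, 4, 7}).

{A, P, Z}

R: fault, frames {R}
Z: fault, frames {R,Z}
K: fault, frames {R,Z,K}
Z: hit
P: fault, evict R, frames {Z,K,P}
A: fault, evict K, frames {Z,P,A}
P: hit
A: hit
P: hit
A: hit
P: hit
A: hit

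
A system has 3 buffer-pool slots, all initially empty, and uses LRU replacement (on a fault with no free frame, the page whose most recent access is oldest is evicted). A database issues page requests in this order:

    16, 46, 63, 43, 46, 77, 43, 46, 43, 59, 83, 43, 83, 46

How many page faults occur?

8

16: fault, frames {16}
46: fault, frames {16,46}
63: fault, frames {16,46,63}
43: fault, evict 16, frames {46,63,43}
46: hit
77: fault, evict 63, frames {43,46,77}
43: hit
46: hit
43: hit
59: fault, evict 77, frames {46,43,59}
83: fault, evict 46, frames {43,59,83}
43: hit
83: hit
46: fault, evict 59, frames {43,83,46}
Page faults: 8.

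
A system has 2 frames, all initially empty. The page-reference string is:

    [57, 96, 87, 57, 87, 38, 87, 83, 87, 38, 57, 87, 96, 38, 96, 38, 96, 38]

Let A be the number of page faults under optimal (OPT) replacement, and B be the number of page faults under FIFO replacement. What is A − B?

-3

Under OPT: F F F . . F . F . F F . F F . . . . → 9 faults.
Under FIFO: F F F F . F F F . F F F F F . . . . → 12 faults.
A − B = 9 − 12 = -3.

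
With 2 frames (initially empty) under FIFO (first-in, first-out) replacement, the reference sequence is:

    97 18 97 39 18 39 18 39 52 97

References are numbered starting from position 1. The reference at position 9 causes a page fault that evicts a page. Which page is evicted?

pos 1: 97: miss, frames [97]
pos 2: 18: miss, frames [97, 18]
pos 3: 97: hit
pos 4: 39: miss, evict 97, frames [18, 39]
pos 5: 18: hit
pos 6: 39: hit
pos 7: 18: hit
pos 8: 39: hit
pos 9: 52: miss, evict 18, frames [39, 52]
At position 9, page 18 is evicted.

18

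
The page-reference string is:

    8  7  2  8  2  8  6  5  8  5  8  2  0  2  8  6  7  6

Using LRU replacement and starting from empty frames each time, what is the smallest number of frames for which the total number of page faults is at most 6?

f=1: 18 faults
f=2: 12 faults
f=3: 9 faults
f=4: 8 faults
f=5: 7 faults
f=6: 6 faults
Smallest f with faults ≤ 6 is 6.

6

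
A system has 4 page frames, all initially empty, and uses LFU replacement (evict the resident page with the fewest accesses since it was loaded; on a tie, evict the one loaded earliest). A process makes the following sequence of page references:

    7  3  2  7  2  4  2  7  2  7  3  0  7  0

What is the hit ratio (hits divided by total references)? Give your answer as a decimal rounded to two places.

0.64

7: fault, frames (7)
3: fault, frames (7 3)
2: fault, frames (7 3 2)
7: hit
2: hit
4: fault, frames (7 3 2 4)
2: hit
7: hit
2: hit
7: hit
3: hit
0: fault, evict 4, frames (7 3 2 0)
7: hit
0: hit
Hits: 9 of 14 references → 9/14 = 0.6429.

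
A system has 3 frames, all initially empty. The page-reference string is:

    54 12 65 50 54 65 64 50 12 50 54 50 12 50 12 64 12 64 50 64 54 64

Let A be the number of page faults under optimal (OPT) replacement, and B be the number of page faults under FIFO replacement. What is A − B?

-6

Under OPT: F F F F . . F . F . . . . . . F . . . . F . → 8 faults.
Under FIFO: F F F F F . F . F F F . . . . F F . F . F F → 14 faults.
A − B = 8 − 14 = -6.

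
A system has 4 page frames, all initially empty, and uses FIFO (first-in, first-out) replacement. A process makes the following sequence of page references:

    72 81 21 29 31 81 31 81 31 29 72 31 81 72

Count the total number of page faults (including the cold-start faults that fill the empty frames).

72: miss, frames {72}
81: miss, frames {72,81}
21: miss, frames {72,81,21}
29: miss, frames {72,81,21,29}
31: miss, evict 72, frames {81,21,29,31}
81: hit
31: hit
81: hit
31: hit
29: hit
72: miss, evict 81, frames {21,29,31,72}
31: hit
81: miss, evict 21, frames {29,31,72,81}
72: hit
Page faults: 7.

7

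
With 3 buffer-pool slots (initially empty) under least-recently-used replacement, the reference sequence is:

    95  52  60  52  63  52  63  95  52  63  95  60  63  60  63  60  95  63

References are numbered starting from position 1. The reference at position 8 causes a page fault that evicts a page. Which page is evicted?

pos 1: 95 -> fault, frames (95)
pos 2: 52 -> fault, frames (95 52)
pos 3: 60 -> fault, frames (95 52 60)
pos 4: 52 -> hit
pos 5: 63 -> fault, evict 95, frames (60 52 63)
pos 6: 52 -> hit
pos 7: 63 -> hit
pos 8: 95 -> fault, evict 60, frames (52 63 95)
At position 8, page 60 is evicted.

60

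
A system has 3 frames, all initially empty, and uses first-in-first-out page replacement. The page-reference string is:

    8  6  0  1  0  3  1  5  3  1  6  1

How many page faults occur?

8: fault, frames [8]
6: fault, frames [8, 6]
0: fault, frames [8, 6, 0]
1: fault, evict 8, frames [6, 0, 1]
0: hit
3: fault, evict 6, frames [0, 1, 3]
1: hit
5: fault, evict 0, frames [1, 3, 5]
3: hit
1: hit
6: fault, evict 1, frames [3, 5, 6]
1: fault, evict 3, frames [5, 6, 1]
Page faults: 8.

8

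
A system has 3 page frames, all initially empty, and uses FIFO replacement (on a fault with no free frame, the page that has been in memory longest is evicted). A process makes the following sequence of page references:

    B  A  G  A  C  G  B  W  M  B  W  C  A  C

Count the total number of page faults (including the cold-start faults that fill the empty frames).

B → miss, frames (B)
A → miss, frames (B A)
G → miss, frames (B A G)
A → hit
C → miss, evict B, frames (A G C)
G → hit
B → miss, evict A, frames (G C B)
W → miss, evict G, frames (C B W)
M → miss, evict C, frames (B W M)
B → hit
W → hit
C → miss, evict B, frames (W M C)
A → miss, evict W, frames (M C A)
C → hit
Page faults: 9.

9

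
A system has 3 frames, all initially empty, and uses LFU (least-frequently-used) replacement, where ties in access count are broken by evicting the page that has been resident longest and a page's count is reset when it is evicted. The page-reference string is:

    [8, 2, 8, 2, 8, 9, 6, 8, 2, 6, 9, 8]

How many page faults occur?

8 → miss, frames (8)
2 → miss, frames (8 2)
8 → hit
2 → hit
8 → hit
9 → miss, frames (8 2 9)
6 → miss, evict 9, frames (8 2 6)
8 → hit
2 → hit
6 → hit
9 → miss, evict 6, frames (8 2 9)
8 → hit
Page faults: 5.

5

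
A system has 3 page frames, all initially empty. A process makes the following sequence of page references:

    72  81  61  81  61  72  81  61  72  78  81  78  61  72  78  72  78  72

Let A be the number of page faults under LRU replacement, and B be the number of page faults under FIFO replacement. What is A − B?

Under LRU: F F F . . . . . . F F . F F . . . . → 7 faults.
Under FIFO: F F F . . . . . . F . . . F . . . . → 5 faults.
A − B = 7 − 5 = 2.

2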